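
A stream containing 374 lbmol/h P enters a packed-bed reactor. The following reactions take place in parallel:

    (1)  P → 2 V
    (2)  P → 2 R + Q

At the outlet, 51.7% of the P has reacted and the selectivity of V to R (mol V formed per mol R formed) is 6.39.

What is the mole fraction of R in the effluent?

0.0882

Conversion of P: P consumed = 0.517 × 374 = 193.4 lbmol/h = 1ξ₁ + 1ξ₂.
Selectivity: 2ξ₁ / (2ξ₂) = 6.39 → ξ₁ = 6.39 ξ₂.
Substitute: (1·6.39 + 1) ξ₂ = 193.4 → ξ₂ = 26.16 lbmol/h, ξ₁ = 167.2 lbmol/h.
Outlet amounts (n = n₀ + Σ ν·ξ):
  P: 374 − 1(167.2) − 1(26.16) = 180.6
  V: 0 + 2(167.2) = 334.4
  R: 0 + 2(26.16) = 52.33
  Q: 0 + 1(26.16) = 26.16
Total out = 593.5 lbmol/h; y_R = 52.33 / 593.5 = 0.08817.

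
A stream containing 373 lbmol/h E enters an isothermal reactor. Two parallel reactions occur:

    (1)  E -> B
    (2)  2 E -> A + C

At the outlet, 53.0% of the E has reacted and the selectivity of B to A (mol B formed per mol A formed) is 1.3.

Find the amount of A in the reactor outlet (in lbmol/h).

Conversion of E: E consumed = 0.53 × 373 = 197.7 lbmol/h = 1ξ₁ + 2ξ₂.
Selectivity: 1ξ₁ / (1ξ₂) = 1.3 → ξ₁ = 1.3 ξ₂.
Substitute: (1·1.3 + 2) ξ₂ = 197.7 → ξ₂ = 59.91 lbmol/h, ξ₁ = 77.88 lbmol/h.
Outlet amounts (n = n₀ + Σ ν·ξ):
  E: 373 − 1(77.88) − 2(59.91) = 175.3
  B: 0 + 1(77.88) = 77.88
  A: 0 + 1(59.91) = 59.91
  C: 0 + 1(59.91) = 59.91

59.9 lbmol/h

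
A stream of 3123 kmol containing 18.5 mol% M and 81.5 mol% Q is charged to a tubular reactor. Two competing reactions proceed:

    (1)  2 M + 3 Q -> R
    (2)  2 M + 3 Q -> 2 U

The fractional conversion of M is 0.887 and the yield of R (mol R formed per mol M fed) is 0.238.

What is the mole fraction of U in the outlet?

0.107

Yield of R: 1ξ₁ / 577.8 = 0.238 → ξ₁ = 137.5 kmol.
Conversion of M: 2ξ₁ + 2ξ₂ = 0.887 × 577.8 = 512.5 → ξ₂ = 118.7 kmol.
Outlet amounts (n = n₀ + Σ ν·ξ):
  M: 577.8 − 2(137.5) − 2(118.7) = 65.29
  Q: 2545 − 3(137.5) − 3(118.7) = 1777
  R: 0 + 1(137.5) = 137.5
  U: 0 + 2(118.7) = 237.5
Total out = 2217 kmol; y_U = 237.5 / 2217 = 0.1071.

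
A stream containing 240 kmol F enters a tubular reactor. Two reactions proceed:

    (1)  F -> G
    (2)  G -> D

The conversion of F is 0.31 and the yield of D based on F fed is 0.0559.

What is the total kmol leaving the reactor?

Conversion of F: F consumed = 1ξ₁ = 0.31 × 240 → ξ₁ = 74.4 kmol.
Yield of D: 1ξ₂ / 240 = 0.0559 → ξ₂ = 13.42 kmol.
Outlet amounts (n = n₀ + Σ ν·ξ):
  F: 240 − 1(74.4) = 165.6
  G: 0 + 1(74.4) − 1(13.42) = 60.98
  D: 0 + 1(13.42) = 13.42
Total out = 165.6 + 60.98 + 13.42 = 240 kmol.

240 kmol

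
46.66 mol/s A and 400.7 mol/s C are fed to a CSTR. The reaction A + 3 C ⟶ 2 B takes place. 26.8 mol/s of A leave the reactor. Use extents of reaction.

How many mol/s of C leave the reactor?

For A: n = n₀ − 1ξ → 26.8 = 46.66 − 1ξ, giving ξ = 19.86 mol/s.
Outlet amounts (n = n₀ + ν ξ):
  A: 46.66 − 1(19.86) = 26.8
  C: 400.7 − 3(19.86) = 341.1
  B: 0 + 2(19.86) = 39.72

341 mol/s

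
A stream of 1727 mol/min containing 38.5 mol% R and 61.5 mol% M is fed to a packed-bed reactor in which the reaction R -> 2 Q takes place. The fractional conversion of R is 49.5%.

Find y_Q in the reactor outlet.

R reacted = 0.495 × 664.9 = 329.1 mol/min; ν_R = −1, so ξ = 329.1/1 = 329.1 mol/min.
Outlet amounts (n = n₀ + ν ξ):
  R: 664.9 − 1(329.1) = 335.8
  Q: 0 + 2(329.1) = 658.2
  M: 1062 (inert)
Total out = 2056 mol/min; y_Q = 658.2 / 2056 = 0.3201.

0.32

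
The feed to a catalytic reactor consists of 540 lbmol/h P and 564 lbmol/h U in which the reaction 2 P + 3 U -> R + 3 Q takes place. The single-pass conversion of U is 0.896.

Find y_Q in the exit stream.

0.54

U reacted = 0.896 × 564 = 505.3 lbmol/h; ν_U = −3, so ξ = 505.3/3 = 168.4 lbmol/h.
Outlet amounts (n = n₀ + ν ξ):
  P: 540 − 2(168.4) = 203.1
  U: 564 − 3(168.4) = 58.66
  R: 0 + 1(168.4) = 168.4
  Q: 0 + 3(168.4) = 505.3
Total out = 935.6 lbmol/h; y_Q = 505.3 / 935.6 = 0.5402.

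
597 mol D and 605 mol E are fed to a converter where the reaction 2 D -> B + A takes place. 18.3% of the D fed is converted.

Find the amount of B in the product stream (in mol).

54.6 mol

D reacted = 0.183 × 597 = 109.3 mol; ν_D = −2, so ξ = 109.3/2 = 54.63 mol.
Outlet amounts (n = n₀ + ν ξ):
  D: 597 − 2(54.63) = 487.7
  B: 0 + 1(54.63) = 54.63
  A: 0 + 1(54.63) = 54.63
  E: 605 (inert)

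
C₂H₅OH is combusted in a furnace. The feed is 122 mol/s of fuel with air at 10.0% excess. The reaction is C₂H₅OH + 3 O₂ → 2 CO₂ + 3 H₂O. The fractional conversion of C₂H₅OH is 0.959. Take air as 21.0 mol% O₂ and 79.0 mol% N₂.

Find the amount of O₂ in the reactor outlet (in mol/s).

Stoichiometric O₂ = 3 × 122 = 366 mol/s; O₂ fed = 366 × 1.100 = 402.6 mol/s.
N₂ fed = 402.6 × 79/21 = 1515 mol/s.
Fuel reacted = 0.959 × 122 → ξ = 117 mol/s.
Outlet (n = n₀ + ν ξ):
  C₂H₅OH: 122 − 1(117) = 5.002
  O₂: 402.6 − 3(117) = 51.61
  N₂: 1515 (inert)
  CO₂: 0 + 2(117) = 234
  H₂O: 0 + 3(117) = 351

51.6 mol/s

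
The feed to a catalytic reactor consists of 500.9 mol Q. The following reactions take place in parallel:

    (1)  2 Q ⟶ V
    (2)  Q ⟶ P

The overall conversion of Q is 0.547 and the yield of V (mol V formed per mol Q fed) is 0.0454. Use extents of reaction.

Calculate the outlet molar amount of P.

229 mol

Yield of V: 1ξ₁ / 500.9 = 0.0454 → ξ₁ = 22.74 mol.
Conversion of Q: 2ξ₁ + 1ξ₂ = 0.547 × 500.9 = 274 → ξ₂ = 228.5 mol.
Outlet amounts (n = n₀ + Σ ν·ξ):
  Q: 500.9 − 2(22.74) − 1(228.5) = 226.9
  V: 0 + 1(22.74) = 22.74
  P: 0 + 1(228.5) = 228.5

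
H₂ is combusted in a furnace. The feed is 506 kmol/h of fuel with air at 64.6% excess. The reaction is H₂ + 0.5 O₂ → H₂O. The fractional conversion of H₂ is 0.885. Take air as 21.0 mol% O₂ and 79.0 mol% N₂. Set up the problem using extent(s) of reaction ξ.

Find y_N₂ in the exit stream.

0.692

Stoichiometric O₂ = 0.5 × 506 = 253 kmol/h; O₂ fed = 253 × 1.646 = 416.4 kmol/h.
N₂ fed = 416.4 × 79/21 = 1567 kmol/h.
Fuel reacted = 0.885 × 506 → ξ = 447.8 kmol/h.
Outlet (n = n₀ + ν ξ):
  H₂: 506 − 1(447.8) = 58.19
  O₂: 416.4 − 0.5(447.8) = 192.5
  N₂: 1567 (inert)
  H₂O: 0 + 1(447.8) = 447.8
Total out = 2265 kmol/h; y_N₂ = 1567 / 2265 = 0.6916.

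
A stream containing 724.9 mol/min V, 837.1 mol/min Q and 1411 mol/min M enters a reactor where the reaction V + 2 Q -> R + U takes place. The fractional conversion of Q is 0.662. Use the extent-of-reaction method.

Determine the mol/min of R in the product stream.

Q reacted = 0.662 × 837.1 = 554.2 mol/min; ν_Q = −2, so ξ = 554.2/2 = 277.1 mol/min.
Outlet amounts (n = n₀ + ν ξ):
  V: 724.9 − 1(277.1) = 447.8
  Q: 837.1 − 2(277.1) = 282.9
  R: 0 + 1(277.1) = 277.1
  U: 0 + 1(277.1) = 277.1
  M: 1411 (inert)

277 mol/min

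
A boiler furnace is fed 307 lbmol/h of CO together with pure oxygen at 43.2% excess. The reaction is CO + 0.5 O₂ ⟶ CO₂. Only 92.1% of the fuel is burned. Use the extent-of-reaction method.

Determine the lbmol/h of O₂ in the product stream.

Stoichiometric O₂ = 0.5 × 307 = 153.5 lbmol/h; O₂ fed = 153.5 × 1.432 = 219.8 lbmol/h.
Fuel reacted = 0.921 × 307 → ξ = 282.7 lbmol/h.
Outlet (n = n₀ + ν ξ):
  CO: 307 − 1(282.7) = 24.25
  O₂: 219.8 − 0.5(282.7) = 78.44
  CO₂: 0 + 1(282.7) = 282.7

78.4 lbmol/h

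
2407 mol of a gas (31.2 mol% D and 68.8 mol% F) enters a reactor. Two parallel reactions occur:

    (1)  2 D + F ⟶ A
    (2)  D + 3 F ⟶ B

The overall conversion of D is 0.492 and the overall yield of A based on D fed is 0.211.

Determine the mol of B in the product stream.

52.6 mol

Yield of A: 1ξ₁ / 751 = 0.211 → ξ₁ = 158.5 mol.
Conversion of D: 2ξ₁ + 1ξ₂ = 0.492 × 751 = 369.5 → ξ₂ = 52.57 mol.
Outlet amounts (n = n₀ + Σ ν·ξ):
  D: 751 − 2(158.5) − 1(52.57) = 381.5
  F: 1656 − 1(158.5) − 3(52.57) = 1340
  A: 0 + 1(158.5) = 158.5
  B: 0 + 1(52.57) = 52.57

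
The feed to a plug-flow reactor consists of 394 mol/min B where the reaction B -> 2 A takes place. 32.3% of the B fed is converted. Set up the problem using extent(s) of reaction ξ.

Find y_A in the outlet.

0.488

B reacted = 0.323 × 394 = 127.3 mol/min; ν_B = −1, so ξ = 127.3/1 = 127.3 mol/min.
Outlet amounts (n = n₀ + ν ξ):
  B: 394 − 1(127.3) = 266.7
  A: 0 + 2(127.3) = 254.5
Total out = 521.3 mol/min; y_A = 254.5 / 521.3 = 0.4883.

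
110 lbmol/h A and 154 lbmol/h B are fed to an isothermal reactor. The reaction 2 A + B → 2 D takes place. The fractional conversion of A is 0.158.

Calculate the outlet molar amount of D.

17.4 lbmol/h

A reacted = 0.158 × 110 = 17.38 lbmol/h; ν_A = −2, so ξ = 17.38/2 = 8.69 lbmol/h.
Outlet amounts (n = n₀ + ν ξ):
  A: 110 − 2(8.69) = 92.62
  B: 154 − 1(8.69) = 145.3
  D: 0 + 2(8.69) = 17.38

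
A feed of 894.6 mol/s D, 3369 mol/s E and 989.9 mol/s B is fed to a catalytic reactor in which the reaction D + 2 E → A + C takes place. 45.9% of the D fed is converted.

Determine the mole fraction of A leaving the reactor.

0.0848

D reacted = 0.459 × 894.6 = 410.6 mol/s; ν_D = −1, so ξ = 410.6/1 = 410.6 mol/s.
Outlet amounts (n = n₀ + ν ξ):
  D: 894.6 − 1(410.6) = 484
  E: 3369 − 2(410.6) = 2548
  A: 0 + 1(410.6) = 410.6
  C: 0 + 1(410.6) = 410.6
  B: 989.9 (inert)
Total out = 4843 mol/s; y_A = 410.6 / 4843 = 0.08479.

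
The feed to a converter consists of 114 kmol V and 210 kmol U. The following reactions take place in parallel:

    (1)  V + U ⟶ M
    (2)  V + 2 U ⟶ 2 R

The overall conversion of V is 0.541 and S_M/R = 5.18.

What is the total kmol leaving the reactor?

262 kmol

Conversion of V: V consumed = 0.541 × 114 = 61.67 kmol = 1ξ₁ + 1ξ₂.
Selectivity: 1ξ₁ / (2ξ₂) = 5.18 → ξ₁ = 10.36 ξ₂.
Substitute: (1·10.36 + 1) ξ₂ = 61.67 → ξ₂ = 5.429 kmol, ξ₁ = 56.24 kmol.
Outlet amounts (n = n₀ + Σ ν·ξ):
  V: 114 − 1(56.24) − 1(5.429) = 52.33
  U: 210 − 1(56.24) − 2(5.429) = 142.9
  M: 0 + 1(56.24) = 56.24
  R: 0 + 2(5.429) = 10.86
Total out = 52.33 + 142.9 + 56.24 + 10.86 = 262.3 kmol.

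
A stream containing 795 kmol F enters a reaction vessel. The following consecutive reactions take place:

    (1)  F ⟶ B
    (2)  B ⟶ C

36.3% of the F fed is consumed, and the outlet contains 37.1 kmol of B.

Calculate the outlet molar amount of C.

251 kmol

Conversion of F: F consumed = 1ξ₁ = 0.363 × 795 → ξ₁ = 288.6 kmol.
B balance: n_B = 0 + 1ξ₁ − 1ξ₂ = 37.1 → ξ₂ = (1·288.6 − 37.1)/1 = 251.5 kmol.
Outlet amounts (n = n₀ + Σ ν·ξ):
  F: 795 − 1(288.6) = 506.4
  B: 0 + 1(288.6) − 1(251.5) = 37.1
  C: 0 + 1(251.5) = 251.5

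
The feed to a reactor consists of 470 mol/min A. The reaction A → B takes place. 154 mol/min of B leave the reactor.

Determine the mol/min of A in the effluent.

316 mol/min

For B: n = n₀ + 1ξ → 154 = 0 + 1ξ, giving ξ = 154 mol/min.
Outlet amounts (n = n₀ + ν ξ):
  A: 470 − 1(154) = 316
  B: 0 + 1(154) = 154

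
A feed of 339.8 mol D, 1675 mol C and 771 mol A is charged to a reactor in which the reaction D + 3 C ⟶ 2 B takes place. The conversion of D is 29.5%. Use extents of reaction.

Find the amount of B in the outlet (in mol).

200 mol

D reacted = 0.295 × 339.8 = 100.2 mol; ν_D = −1, so ξ = 100.2/1 = 100.2 mol.
Outlet amounts (n = n₀ + ν ξ):
  D: 339.8 − 1(100.2) = 239.6
  C: 1675 − 3(100.2) = 1374
  B: 0 + 2(100.2) = 200.5
  A: 771 (inert)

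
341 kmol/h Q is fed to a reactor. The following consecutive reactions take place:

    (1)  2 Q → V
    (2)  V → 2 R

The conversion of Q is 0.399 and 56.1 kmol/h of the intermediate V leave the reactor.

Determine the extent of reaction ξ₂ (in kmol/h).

ξ₂ = 11.9 kmol/h

Conversion of Q: Q consumed = 2ξ₁ = 0.399 × 341 → ξ₁ = 68.03 kmol/h.
V balance: n_V = 0 + 1ξ₁ − 1ξ₂ = 56.1 → ξ₂ = (1·68.03 − 56.1)/1 = 11.93 kmol/h.
Outlet amounts (n = n₀ + Σ ν·ξ):
  Q: 341 − 2(68.03) = 204.9
  V: 0 + 1(68.03) − 1(11.93) = 56.1
  R: 0 + 2(11.93) = 23.86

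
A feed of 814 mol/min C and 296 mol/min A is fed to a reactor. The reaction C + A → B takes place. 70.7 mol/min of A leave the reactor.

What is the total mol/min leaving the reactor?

885 mol/min

For A: n = n₀ − 1ξ → 70.7 = 296 − 1ξ, giving ξ = 225.3 mol/min.
Outlet amounts (n = n₀ + ν ξ):
  C: 814 − 1(225.3) = 588.7
  A: 296 − 1(225.3) = 70.7
  B: 0 + 1(225.3) = 225.3
Total out = 588.7 + 70.7 + 225.3 = 884.7 mol/min.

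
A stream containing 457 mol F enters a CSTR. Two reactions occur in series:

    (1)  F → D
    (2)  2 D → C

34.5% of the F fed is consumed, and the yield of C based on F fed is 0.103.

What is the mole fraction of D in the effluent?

0.155

Conversion of F: F consumed = 1ξ₁ = 0.345 × 457 → ξ₁ = 157.7 mol.
Yield of C: 1ξ₂ / 457 = 0.103 → ξ₂ = 47.07 mol.
Outlet amounts (n = n₀ + Σ ν·ξ):
  F: 457 − 1(157.7) = 299.3
  D: 0 + 1(157.7) − 2(47.07) = 63.52
  C: 0 + 1(47.07) = 47.07
Total out = 409.9 mol; y_D = 63.52 / 409.9 = 0.155.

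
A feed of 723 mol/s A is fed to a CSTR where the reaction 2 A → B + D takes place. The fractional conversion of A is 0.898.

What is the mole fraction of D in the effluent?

A reacted = 0.898 × 723 = 649.3 mol/s; ν_A = −2, so ξ = 649.3/2 = 324.6 mol/s.
Outlet amounts (n = n₀ + ν ξ):
  A: 723 − 2(324.6) = 73.75
  B: 0 + 1(324.6) = 324.6
  D: 0 + 1(324.6) = 324.6
Total out = 723 mol/s; y_D = 324.6 / 723 = 0.449.

0.449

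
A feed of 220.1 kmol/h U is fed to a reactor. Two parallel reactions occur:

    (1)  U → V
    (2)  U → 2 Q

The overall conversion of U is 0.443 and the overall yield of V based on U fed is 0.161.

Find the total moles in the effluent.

Yield of V: 1ξ₁ / 220.1 = 0.161 → ξ₁ = 35.44 kmol/h.
Conversion of U: 1ξ₁ + 1ξ₂ = 0.443 × 220.1 = 97.5 → ξ₂ = 62.07 kmol/h.
Outlet amounts (n = n₀ + Σ ν·ξ):
  U: 220.1 − 1(35.44) − 1(62.07) = 122.6
  V: 0 + 1(35.44) = 35.44
  Q: 0 + 2(62.07) = 124.1
Total out = 122.6 + 35.44 + 124.1 = 282.2 kmol/h.

282 kmol/h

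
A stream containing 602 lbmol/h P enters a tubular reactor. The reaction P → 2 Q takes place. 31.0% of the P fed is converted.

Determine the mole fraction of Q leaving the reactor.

0.473

P reacted = 0.31 × 602 = 186.6 lbmol/h; ν_P = −1, so ξ = 186.6/1 = 186.6 lbmol/h.
Outlet amounts (n = n₀ + ν ξ):
  P: 602 − 1(186.6) = 415.4
  Q: 0 + 2(186.6) = 373.2
Total out = 788.6 lbmol/h; y_Q = 373.2 / 788.6 = 0.4733.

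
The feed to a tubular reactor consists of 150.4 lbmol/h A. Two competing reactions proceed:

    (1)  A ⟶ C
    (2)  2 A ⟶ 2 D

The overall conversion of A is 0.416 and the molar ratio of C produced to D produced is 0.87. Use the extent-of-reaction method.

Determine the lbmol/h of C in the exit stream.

29.1 lbmol/h

Conversion of A: A consumed = 0.416 × 150.4 = 62.57 lbmol/h = 1ξ₁ + 2ξ₂.
Selectivity: 1ξ₁ / (2ξ₂) = 0.87 → ξ₁ = 1.74 ξ₂.
Substitute: (1·1.74 + 2) ξ₂ = 62.57 → ξ₂ = 16.73 lbmol/h, ξ₁ = 29.11 lbmol/h.
Outlet amounts (n = n₀ + Σ ν·ξ):
  A: 150.4 − 1(29.11) − 2(16.73) = 87.83
  C: 0 + 1(29.11) = 29.11
  D: 0 + 2(16.73) = 33.46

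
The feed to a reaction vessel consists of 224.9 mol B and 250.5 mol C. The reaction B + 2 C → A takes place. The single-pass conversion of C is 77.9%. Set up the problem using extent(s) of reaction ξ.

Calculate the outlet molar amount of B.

C reacted = 0.779 × 250.5 = 195.1 mol; ν_C = −2, so ξ = 195.1/2 = 97.57 mol.
Outlet amounts (n = n₀ + ν ξ):
  B: 224.9 − 1(97.57) = 127.3
  C: 250.5 − 2(97.57) = 55.36
  A: 0 + 1(97.57) = 97.57

127 mol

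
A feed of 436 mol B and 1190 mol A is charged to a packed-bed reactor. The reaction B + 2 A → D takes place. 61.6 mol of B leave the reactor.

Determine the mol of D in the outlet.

374 mol

For B: n = n₀ − 1ξ → 61.6 = 436 − 1ξ, giving ξ = 374.4 mol.
Outlet amounts (n = n₀ + ν ξ):
  B: 436 − 1(374.4) = 61.6
  A: 1190 − 2(374.4) = 441.2
  D: 0 + 1(374.4) = 374.4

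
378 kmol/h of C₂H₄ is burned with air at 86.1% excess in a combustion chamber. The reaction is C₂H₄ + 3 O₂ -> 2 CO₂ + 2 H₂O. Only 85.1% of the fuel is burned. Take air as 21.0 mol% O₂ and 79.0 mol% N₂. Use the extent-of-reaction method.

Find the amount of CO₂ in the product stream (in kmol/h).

Stoichiometric O₂ = 3 × 378 = 1134 kmol/h; O₂ fed = 1134 × 1.861 = 2110 kmol/h.
N₂ fed = 2110 × 79/21 = 7939 kmol/h.
Fuel reacted = 0.851 × 378 → ξ = 321.7 kmol/h.
Outlet (n = n₀ + ν ξ):
  C₂H₄: 378 − 1(321.7) = 56.32
  O₂: 2110 − 3(321.7) = 1145
  N₂: 7939 (inert)
  CO₂: 0 + 2(321.7) = 643.4
  H₂O: 0 + 2(321.7) = 643.4

643 kmol/h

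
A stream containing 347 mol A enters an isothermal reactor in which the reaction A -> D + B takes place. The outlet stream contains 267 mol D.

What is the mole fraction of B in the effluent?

For D: n = n₀ + 1ξ → 267 = 0 + 1ξ, giving ξ = 267 mol.
Outlet amounts (n = n₀ + ν ξ):
  A: 347 − 1(267) = 80
  D: 0 + 1(267) = 267
  B: 0 + 1(267) = 267
Total out = 614 mol; y_B = 267 / 614 = 0.4349.

0.435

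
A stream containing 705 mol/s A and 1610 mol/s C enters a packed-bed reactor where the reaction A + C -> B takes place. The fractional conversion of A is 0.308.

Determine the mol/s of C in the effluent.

A reacted = 0.308 × 705 = 217.1 mol/s; ν_A = −1, so ξ = 217.1/1 = 217.1 mol/s.
Outlet amounts (n = n₀ + ν ξ):
  A: 705 − 1(217.1) = 487.9
  C: 1610 − 1(217.1) = 1393
  B: 0 + 1(217.1) = 217.1

1390 mol/s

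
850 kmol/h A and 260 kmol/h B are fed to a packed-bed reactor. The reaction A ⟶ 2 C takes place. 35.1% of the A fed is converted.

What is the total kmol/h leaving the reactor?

A reacted = 0.351 × 850 = 298.3 kmol/h; ν_A = −1, so ξ = 298.3/1 = 298.3 kmol/h.
Outlet amounts (n = n₀ + ν ξ):
  A: 850 − 1(298.3) = 551.7
  C: 0 + 2(298.3) = 596.7
  B: 260 (inert)
Total out = 551.7 + 596.7 + 260 = 1408 kmol/h.

1410 kmol/h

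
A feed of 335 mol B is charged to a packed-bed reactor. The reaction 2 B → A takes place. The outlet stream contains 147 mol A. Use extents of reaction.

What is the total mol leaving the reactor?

For A: n = n₀ + 1ξ → 147 = 0 + 1ξ, giving ξ = 147 mol.
Outlet amounts (n = n₀ + ν ξ):
  B: 335 − 2(147) = 41
  A: 0 + 1(147) = 147
Total out = 41 + 147 = 188 mol.

188 mol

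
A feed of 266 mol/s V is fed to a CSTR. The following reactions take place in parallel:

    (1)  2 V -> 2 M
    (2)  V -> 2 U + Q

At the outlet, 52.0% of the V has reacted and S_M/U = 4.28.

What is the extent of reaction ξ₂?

Conversion of V: V consumed = 0.52 × 266 = 138.3 mol/s = 2ξ₁ + 1ξ₂.
Selectivity: 2ξ₁ / (2ξ₂) = 4.28 → ξ₁ = 4.28 ξ₂.
Substitute: (2·4.28 + 1) ξ₂ = 138.3 → ξ₂ = 14.47 mol/s, ξ₁ = 61.93 mol/s.
Outlet amounts (n = n₀ + Σ ν·ξ):
  V: 266 − 2(61.93) − 1(14.47) = 127.7
  M: 0 + 2(61.93) = 123.9
  U: 0 + 2(14.47) = 28.94
  Q: 0 + 1(14.47) = 14.47

ξ₂ = 14.5 mol/s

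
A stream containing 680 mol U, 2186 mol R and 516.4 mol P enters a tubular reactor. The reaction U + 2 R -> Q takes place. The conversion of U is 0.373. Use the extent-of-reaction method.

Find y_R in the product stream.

U reacted = 0.373 × 680 = 253.6 mol; ν_U = −1, so ξ = 253.6/1 = 253.6 mol.
Outlet amounts (n = n₀ + ν ξ):
  U: 680 − 1(253.6) = 426.4
  R: 2186 − 2(253.6) = 1679
  Q: 0 + 1(253.6) = 253.6
  P: 516.4 (inert)
Total out = 2875 mol; y_R = 1679 / 2875 = 0.5839.

0.584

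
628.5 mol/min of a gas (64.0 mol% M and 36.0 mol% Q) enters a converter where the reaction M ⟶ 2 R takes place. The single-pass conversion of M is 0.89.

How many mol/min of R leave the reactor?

716 mol/min

M reacted = 0.89 × 402.2 = 358 mol/min; ν_M = −1, so ξ = 358/1 = 358 mol/min.
Outlet amounts (n = n₀ + ν ξ):
  M: 402.2 − 1(358) = 44.25
  R: 0 + 2(358) = 716
  Q: 226.3 (inert)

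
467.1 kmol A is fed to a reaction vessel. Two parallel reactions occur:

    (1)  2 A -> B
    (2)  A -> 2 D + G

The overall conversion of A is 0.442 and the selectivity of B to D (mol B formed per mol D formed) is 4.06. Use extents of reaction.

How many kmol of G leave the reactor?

12 kmol

Conversion of A: A consumed = 0.442 × 467.1 = 206.5 kmol = 2ξ₁ + 1ξ₂.
Selectivity: 1ξ₁ / (2ξ₂) = 4.06 → ξ₁ = 8.12 ξ₂.
Substitute: (2·8.12 + 1) ξ₂ = 206.5 → ξ₂ = 11.98 kmol, ξ₁ = 97.24 kmol.
Outlet amounts (n = n₀ + Σ ν·ξ):
  A: 467.1 − 2(97.24) − 1(11.98) = 260.6
  B: 0 + 1(97.24) = 97.24
  D: 0 + 2(11.98) = 23.95
  G: 0 + 1(11.98) = 11.98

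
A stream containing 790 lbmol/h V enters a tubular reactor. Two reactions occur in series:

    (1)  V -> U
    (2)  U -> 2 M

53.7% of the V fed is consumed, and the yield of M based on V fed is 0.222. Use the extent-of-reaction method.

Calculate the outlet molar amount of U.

Conversion of V: V consumed = 1ξ₁ = 0.537 × 790 → ξ₁ = 424.2 lbmol/h.
Yield of M: 2ξ₂ / 790 = 0.222 → ξ₂ = 87.69 lbmol/h.
Outlet amounts (n = n₀ + Σ ν·ξ):
  V: 790 − 1(424.2) = 365.8
  U: 0 + 1(424.2) − 1(87.69) = 336.5
  M: 0 + 2(87.69) = 175.4

337 lbmol/h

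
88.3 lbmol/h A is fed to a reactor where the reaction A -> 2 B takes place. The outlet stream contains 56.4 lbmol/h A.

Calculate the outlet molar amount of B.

63.8 lbmol/h

For A: n = n₀ − 1ξ → 56.4 = 88.3 − 1ξ, giving ξ = 31.9 lbmol/h.
Outlet amounts (n = n₀ + ν ξ):
  A: 88.3 − 1(31.9) = 56.4
  B: 0 + 2(31.9) = 63.8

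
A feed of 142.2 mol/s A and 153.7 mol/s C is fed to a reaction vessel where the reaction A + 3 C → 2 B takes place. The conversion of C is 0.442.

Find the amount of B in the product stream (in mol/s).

C reacted = 0.442 × 153.7 = 67.94 mol/s; ν_C = −3, so ξ = 67.94/3 = 22.65 mol/s.
Outlet amounts (n = n₀ + ν ξ):
  A: 142.2 − 1(22.65) = 119.6
  C: 153.7 − 3(22.65) = 85.76
  B: 0 + 2(22.65) = 45.29

45.3 mol/s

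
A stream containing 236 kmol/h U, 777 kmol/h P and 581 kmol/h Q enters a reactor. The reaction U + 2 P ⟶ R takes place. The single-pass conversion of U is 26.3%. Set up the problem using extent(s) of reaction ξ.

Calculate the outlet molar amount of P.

653 kmol/h

U reacted = 0.263 × 236 = 62.07 kmol/h; ν_U = −1, so ξ = 62.07/1 = 62.07 kmol/h.
Outlet amounts (n = n₀ + ν ξ):
  U: 236 − 1(62.07) = 173.9
  P: 777 − 2(62.07) = 652.9
  R: 0 + 1(62.07) = 62.07
  Q: 581 (inert)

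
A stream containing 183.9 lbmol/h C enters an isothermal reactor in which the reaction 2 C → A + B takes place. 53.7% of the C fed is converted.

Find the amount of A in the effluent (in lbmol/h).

49.4 lbmol/h

C reacted = 0.537 × 183.9 = 98.75 lbmol/h; ν_C = −2, so ξ = 98.75/2 = 49.38 lbmol/h.
Outlet amounts (n = n₀ + ν ξ):
  C: 183.9 − 2(49.38) = 85.15
  A: 0 + 1(49.38) = 49.38
  B: 0 + 1(49.38) = 49.38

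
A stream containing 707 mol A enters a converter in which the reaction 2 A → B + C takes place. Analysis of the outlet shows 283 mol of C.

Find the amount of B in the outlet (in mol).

283 mol

For C: n = n₀ + 1ξ → 283 = 0 + 1ξ, giving ξ = 283 mol.
Outlet amounts (n = n₀ + ν ξ):
  A: 707 − 2(283) = 141
  B: 0 + 1(283) = 283
  C: 0 + 1(283) = 283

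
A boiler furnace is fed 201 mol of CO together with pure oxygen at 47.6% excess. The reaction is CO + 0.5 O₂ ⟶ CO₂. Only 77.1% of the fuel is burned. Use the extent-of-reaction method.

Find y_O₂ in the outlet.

0.261

Stoichiometric O₂ = 0.5 × 201 = 100.5 mol; O₂ fed = 100.5 × 1.476 = 148.3 mol.
Fuel reacted = 0.771 × 201 → ξ = 155 mol.
Outlet (n = n₀ + ν ξ):
  CO: 201 − 1(155) = 46.03
  O₂: 148.3 − 0.5(155) = 70.85
  CO₂: 0 + 1(155) = 155
Total out = 271.9 mol; y_O₂ = 70.85 / 271.9 = 0.2606.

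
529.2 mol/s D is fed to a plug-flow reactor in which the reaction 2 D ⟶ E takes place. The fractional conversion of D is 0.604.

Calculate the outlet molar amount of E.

D reacted = 0.604 × 529.2 = 319.6 mol/s; ν_D = −2, so ξ = 319.6/2 = 159.8 mol/s.
Outlet amounts (n = n₀ + ν ξ):
  D: 529.2 − 2(159.8) = 209.6
  E: 0 + 1(159.8) = 159.8

160 mol/s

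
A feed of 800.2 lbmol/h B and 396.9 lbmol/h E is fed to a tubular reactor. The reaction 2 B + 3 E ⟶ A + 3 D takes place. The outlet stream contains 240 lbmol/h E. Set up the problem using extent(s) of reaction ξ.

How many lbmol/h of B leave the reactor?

For E: n = n₀ − 3ξ → 240 = 396.9 − 3ξ, giving ξ = 52.3 lbmol/h.
Outlet amounts (n = n₀ + ν ξ):
  B: 800.2 − 2(52.3) = 695.6
  E: 396.9 − 3(52.3) = 240
  A: 0 + 1(52.3) = 52.3
  D: 0 + 3(52.3) = 156.9

696 lbmol/h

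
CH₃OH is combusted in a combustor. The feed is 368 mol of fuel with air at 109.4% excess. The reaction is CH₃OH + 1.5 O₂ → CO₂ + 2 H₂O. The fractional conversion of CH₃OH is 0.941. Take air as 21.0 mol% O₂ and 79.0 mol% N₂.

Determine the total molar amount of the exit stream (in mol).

Stoichiometric O₂ = 1.5 × 368 = 552 mol; O₂ fed = 552 × 2.094 = 1156 mol.
N₂ fed = 1156 × 79/21 = 4348 mol.
Fuel reacted = 0.941 × 368 → ξ = 346.3 mol.
Outlet (n = n₀ + ν ξ):
  CH₃OH: 368 − 1(346.3) = 21.71
  O₂: 1156 − 1.5(346.3) = 636.5
  N₂: 4348 (inert)
  CO₂: 0 + 1(346.3) = 346.3
  H₂O: 0 + 2(346.3) = 692.6
Total out = 21.71 + 636.5 + 4348 + 346.3 + 692.6 = 6045 mol.

6050 mol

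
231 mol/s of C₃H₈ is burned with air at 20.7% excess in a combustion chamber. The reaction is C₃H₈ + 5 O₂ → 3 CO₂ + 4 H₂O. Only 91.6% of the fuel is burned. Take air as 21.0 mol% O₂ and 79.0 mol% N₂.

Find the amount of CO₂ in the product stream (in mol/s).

635 mol/s

Stoichiometric O₂ = 5 × 231 = 1155 mol/s; O₂ fed = 1155 × 1.207 = 1394 mol/s.
N₂ fed = 1394 × 79/21 = 5244 mol/s.
Fuel reacted = 0.916 × 231 → ξ = 211.6 mol/s.
Outlet (n = n₀ + ν ξ):
  C₃H₈: 231 − 1(211.6) = 19.4
  O₂: 1394 − 5(211.6) = 336.1
  N₂: 5244 (inert)
  CO₂: 0 + 3(211.6) = 634.8
  H₂O: 0 + 4(211.6) = 846.4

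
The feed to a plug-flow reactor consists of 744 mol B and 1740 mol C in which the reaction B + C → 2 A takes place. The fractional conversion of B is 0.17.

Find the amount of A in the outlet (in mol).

B reacted = 0.17 × 744 = 126.5 mol; ν_B = −1, so ξ = 126.5/1 = 126.5 mol.
Outlet amounts (n = n₀ + ν ξ):
  B: 744 − 1(126.5) = 617.5
  C: 1740 − 1(126.5) = 1614
  A: 0 + 2(126.5) = 253

253 mol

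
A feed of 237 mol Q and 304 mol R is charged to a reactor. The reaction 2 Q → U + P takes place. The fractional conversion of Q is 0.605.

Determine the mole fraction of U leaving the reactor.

Q reacted = 0.605 × 237 = 143.4 mol; ν_Q = −2, so ξ = 143.4/2 = 71.69 mol.
Outlet amounts (n = n₀ + ν ξ):
  Q: 237 − 2(71.69) = 93.62
  U: 0 + 1(71.69) = 71.69
  P: 0 + 1(71.69) = 71.69
  R: 304 (inert)
Total out = 541 mol; y_U = 71.69 / 541 = 0.1325.

0.133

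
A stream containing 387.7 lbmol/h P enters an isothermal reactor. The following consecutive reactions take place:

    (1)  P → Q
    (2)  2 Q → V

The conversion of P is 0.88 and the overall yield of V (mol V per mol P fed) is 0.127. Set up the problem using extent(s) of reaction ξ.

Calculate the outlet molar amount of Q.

243 lbmol/h

Conversion of P: P consumed = 1ξ₁ = 0.88 × 387.7 → ξ₁ = 341.2 lbmol/h.
Yield of V: 1ξ₂ / 387.7 = 0.127 → ξ₂ = 49.24 lbmol/h.
Outlet amounts (n = n₀ + Σ ν·ξ):
  P: 387.7 − 1(341.2) = 46.52
  Q: 0 + 1(341.2) − 2(49.24) = 242.7
  V: 0 + 1(49.24) = 49.24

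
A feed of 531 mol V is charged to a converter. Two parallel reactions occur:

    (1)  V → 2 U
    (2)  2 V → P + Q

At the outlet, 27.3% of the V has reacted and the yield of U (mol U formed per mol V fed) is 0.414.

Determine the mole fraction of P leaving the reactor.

0.0273

Yield of U: 2ξ₁ / 531 = 0.414 → ξ₁ = 109.9 mol.
Conversion of V: 1ξ₁ + 2ξ₂ = 0.273 × 531 = 145 → ξ₂ = 17.52 mol.
Outlet amounts (n = n₀ + Σ ν·ξ):
  V: 531 − 1(109.9) − 2(17.52) = 386
  U: 0 + 2(109.9) = 219.8
  P: 0 + 1(17.52) = 17.52
  Q: 0 + 1(17.52) = 17.52
Total out = 640.9 mol; y_P = 17.52 / 640.9 = 0.02734.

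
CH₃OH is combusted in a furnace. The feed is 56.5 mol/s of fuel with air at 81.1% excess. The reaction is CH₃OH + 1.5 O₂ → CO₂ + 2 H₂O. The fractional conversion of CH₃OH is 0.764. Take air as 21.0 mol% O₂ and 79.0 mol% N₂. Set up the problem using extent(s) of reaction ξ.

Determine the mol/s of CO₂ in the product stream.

43.2 mol/s

Stoichiometric O₂ = 1.5 × 56.5 = 84.75 mol/s; O₂ fed = 84.75 × 1.811 = 153.5 mol/s.
N₂ fed = 153.5 × 79/21 = 577.4 mol/s.
Fuel reacted = 0.764 × 56.5 → ξ = 43.17 mol/s.
Outlet (n = n₀ + ν ξ):
  CH₃OH: 56.5 − 1(43.17) = 13.33
  O₂: 153.5 − 1.5(43.17) = 88.73
  N₂: 577.4 (inert)
  CO₂: 0 + 1(43.17) = 43.17
  H₂O: 0 + 2(43.17) = 86.33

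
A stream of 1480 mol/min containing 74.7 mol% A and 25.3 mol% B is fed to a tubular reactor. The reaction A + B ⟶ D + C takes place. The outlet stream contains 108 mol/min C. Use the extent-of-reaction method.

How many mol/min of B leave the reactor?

For C: n = n₀ + 1ξ → 108 = 0 + 1ξ, giving ξ = 108 mol/min.
Outlet amounts (n = n₀ + ν ξ):
  A: 1106 − 1(108) = 997.6
  B: 374.4 − 1(108) = 266.4
  D: 0 + 1(108) = 108
  C: 0 + 1(108) = 108

266 mol/min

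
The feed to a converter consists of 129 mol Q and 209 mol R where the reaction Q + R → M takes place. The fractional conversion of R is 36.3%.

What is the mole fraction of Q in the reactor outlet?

0.203

R reacted = 0.363 × 209 = 75.87 mol; ν_R = −1, so ξ = 75.87/1 = 75.87 mol.
Outlet amounts (n = n₀ + ν ξ):
  Q: 129 − 1(75.87) = 53.13
  R: 209 − 1(75.87) = 133.1
  M: 0 + 1(75.87) = 75.87
Total out = 262.1 mol; y_Q = 53.13 / 262.1 = 0.2027.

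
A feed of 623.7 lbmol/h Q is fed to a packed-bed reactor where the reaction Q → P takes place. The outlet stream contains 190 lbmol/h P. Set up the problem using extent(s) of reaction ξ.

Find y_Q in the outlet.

For P: n = n₀ + 1ξ → 190 = 0 + 1ξ, giving ξ = 190 lbmol/h.
Outlet amounts (n = n₀ + ν ξ):
  Q: 623.7 − 1(190) = 433.7
  P: 0 + 1(190) = 190
Total out = 623.7 lbmol/h; y_Q = 433.7 / 623.7 = 0.6954.

0.695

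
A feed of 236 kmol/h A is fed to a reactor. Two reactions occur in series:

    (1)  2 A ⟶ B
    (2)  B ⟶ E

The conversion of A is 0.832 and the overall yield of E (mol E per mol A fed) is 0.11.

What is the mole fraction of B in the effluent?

Conversion of A: A consumed = 2ξ₁ = 0.832 × 236 → ξ₁ = 98.18 kmol/h.
Yield of E: 1ξ₂ / 236 = 0.11 → ξ₂ = 25.96 kmol/h.
Outlet amounts (n = n₀ + Σ ν·ξ):
  A: 236 − 2(98.18) = 39.65
  B: 0 + 1(98.18) − 1(25.96) = 72.22
  E: 0 + 1(25.96) = 25.96
Total out = 137.8 kmol/h; y_B = 72.22 / 137.8 = 0.524.

0.524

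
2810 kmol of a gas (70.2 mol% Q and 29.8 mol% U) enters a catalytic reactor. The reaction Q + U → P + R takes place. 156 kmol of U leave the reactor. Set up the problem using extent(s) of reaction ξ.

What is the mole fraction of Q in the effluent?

For U: n = n₀ − 1ξ → 156 = 837.4 − 1ξ, giving ξ = 681.4 kmol.
Outlet amounts (n = n₀ + ν ξ):
  Q: 1973 − 1(681.4) = 1291
  U: 837.4 − 1(681.4) = 156
  P: 0 + 1(681.4) = 681.4
  R: 0 + 1(681.4) = 681.4
Total out = 2810 kmol; y_Q = 1291 / 2810 = 0.4595.

0.46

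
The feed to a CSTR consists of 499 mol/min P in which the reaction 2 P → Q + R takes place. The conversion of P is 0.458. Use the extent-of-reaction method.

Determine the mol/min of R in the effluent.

114 mol/min

P reacted = 0.458 × 499 = 228.5 mol/min; ν_P = −2, so ξ = 228.5/2 = 114.3 mol/min.
Outlet amounts (n = n₀ + ν ξ):
  P: 499 − 2(114.3) = 270.5
  Q: 0 + 1(114.3) = 114.3
  R: 0 + 1(114.3) = 114.3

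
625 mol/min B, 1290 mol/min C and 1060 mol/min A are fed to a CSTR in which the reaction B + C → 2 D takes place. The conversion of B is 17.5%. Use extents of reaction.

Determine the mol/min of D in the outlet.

219 mol/min

B reacted = 0.175 × 625 = 109.4 mol/min; ν_B = −1, so ξ = 109.4/1 = 109.4 mol/min.
Outlet amounts (n = n₀ + ν ξ):
  B: 625 − 1(109.4) = 515.6
  C: 1290 − 1(109.4) = 1181
  D: 0 + 2(109.4) = 218.8
  A: 1060 (inert)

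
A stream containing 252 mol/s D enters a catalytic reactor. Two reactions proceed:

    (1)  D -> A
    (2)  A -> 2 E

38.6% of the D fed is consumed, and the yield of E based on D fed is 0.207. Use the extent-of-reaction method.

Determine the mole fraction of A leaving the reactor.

0.256

Conversion of D: D consumed = 1ξ₁ = 0.386 × 252 → ξ₁ = 97.27 mol/s.
Yield of E: 2ξ₂ / 252 = 0.207 → ξ₂ = 26.08 mol/s.
Outlet amounts (n = n₀ + Σ ν·ξ):
  D: 252 − 1(97.27) = 154.7
  A: 0 + 1(97.27) − 1(26.08) = 71.19
  E: 0 + 2(26.08) = 52.16
Total out = 278.1 mol/s; y_A = 71.19 / 278.1 = 0.256.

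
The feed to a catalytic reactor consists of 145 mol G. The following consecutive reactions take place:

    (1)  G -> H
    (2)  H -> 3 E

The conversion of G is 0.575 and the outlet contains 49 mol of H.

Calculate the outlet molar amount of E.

Conversion of G: G consumed = 1ξ₁ = 0.575 × 145 → ξ₁ = 83.38 mol.
H balance: n_H = 0 + 1ξ₁ − 1ξ₂ = 49 → ξ₂ = (1·83.38 − 49)/1 = 34.38 mol.
Outlet amounts (n = n₀ + Σ ν·ξ):
  G: 145 − 1(83.38) = 61.62
  H: 0 + 1(83.38) − 1(34.38) = 49
  E: 0 + 3(34.38) = 103.1

103 mol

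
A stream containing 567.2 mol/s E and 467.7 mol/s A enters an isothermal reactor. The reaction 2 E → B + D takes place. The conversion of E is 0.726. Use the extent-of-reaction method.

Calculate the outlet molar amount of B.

E reacted = 0.726 × 567.2 = 411.8 mol/s; ν_E = −2, so ξ = 411.8/2 = 205.9 mol/s.
Outlet amounts (n = n₀ + ν ξ):
  E: 567.2 − 2(205.9) = 155.4
  B: 0 + 1(205.9) = 205.9
  D: 0 + 1(205.9) = 205.9
  A: 467.7 (inert)

206 mol/s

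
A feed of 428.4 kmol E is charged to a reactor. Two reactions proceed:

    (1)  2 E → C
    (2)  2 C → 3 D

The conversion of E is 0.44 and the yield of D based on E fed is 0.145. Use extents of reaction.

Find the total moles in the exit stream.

355 kmol

Conversion of E: E consumed = 2ξ₁ = 0.44 × 428.4 → ξ₁ = 94.25 kmol.
Yield of D: 3ξ₂ / 428.4 = 0.145 → ξ₂ = 20.71 kmol.
Outlet amounts (n = n₀ + Σ ν·ξ):
  E: 428.4 − 2(94.25) = 239.9
  C: 0 + 1(94.25) − 2(20.71) = 52.84
  D: 0 + 3(20.71) = 62.12
Total out = 239.9 + 52.84 + 62.12 = 354.9 kmol.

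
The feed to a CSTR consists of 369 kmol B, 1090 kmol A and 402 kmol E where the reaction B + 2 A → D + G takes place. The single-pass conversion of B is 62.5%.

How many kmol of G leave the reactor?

231 kmol

B reacted = 0.625 × 369 = 230.6 kmol; ν_B = −1, so ξ = 230.6/1 = 230.6 kmol.
Outlet amounts (n = n₀ + ν ξ):
  B: 369 − 1(230.6) = 138.4
  A: 1090 − 2(230.6) = 628.8
  D: 0 + 1(230.6) = 230.6
  G: 0 + 1(230.6) = 230.6
  E: 402 (inert)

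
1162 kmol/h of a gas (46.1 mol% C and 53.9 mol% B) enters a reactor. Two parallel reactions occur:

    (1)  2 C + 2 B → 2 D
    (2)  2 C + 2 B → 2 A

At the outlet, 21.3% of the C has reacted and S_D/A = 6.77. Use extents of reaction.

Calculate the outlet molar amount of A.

14.7 kmol/h

Conversion of C: C consumed = 0.213 × 535.7 = 114.1 kmol/h = 2ξ₁ + 2ξ₂.
Selectivity: 2ξ₁ / (2ξ₂) = 6.77 → ξ₁ = 6.77 ξ₂.
Substitute: (2·6.77 + 2) ξ₂ = 114.1 → ξ₂ = 7.342 kmol/h, ξ₁ = 49.71 kmol/h.
Outlet amounts (n = n₀ + Σ ν·ξ):
  C: 535.7 − 2(49.71) − 2(7.342) = 421.6
  B: 626.3 − 2(49.71) − 2(7.342) = 512.2
  D: 0 + 2(49.71) = 99.42
  A: 0 + 2(7.342) = 14.68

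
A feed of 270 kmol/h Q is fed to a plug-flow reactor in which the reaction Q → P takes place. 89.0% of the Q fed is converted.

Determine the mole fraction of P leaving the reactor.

Q reacted = 0.89 × 270 = 240.3 kmol/h; ν_Q = −1, so ξ = 240.3/1 = 240.3 kmol/h.
Outlet amounts (n = n₀ + ν ξ):
  Q: 270 − 1(240.3) = 29.7
  P: 0 + 1(240.3) = 240.3
Total out = 270 kmol/h; y_P = 240.3 / 270 = 0.89.

0.89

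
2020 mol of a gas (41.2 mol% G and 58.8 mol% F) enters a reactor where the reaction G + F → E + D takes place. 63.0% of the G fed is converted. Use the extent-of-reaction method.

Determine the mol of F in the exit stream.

G reacted = 0.63 × 832.2 = 524.3 mol; ν_G = −1, so ξ = 524.3/1 = 524.3 mol.
Outlet amounts (n = n₀ + ν ξ):
  G: 832.2 − 1(524.3) = 307.9
  F: 1188 − 1(524.3) = 663.4
  E: 0 + 1(524.3) = 524.3
  D: 0 + 1(524.3) = 524.3

663 mol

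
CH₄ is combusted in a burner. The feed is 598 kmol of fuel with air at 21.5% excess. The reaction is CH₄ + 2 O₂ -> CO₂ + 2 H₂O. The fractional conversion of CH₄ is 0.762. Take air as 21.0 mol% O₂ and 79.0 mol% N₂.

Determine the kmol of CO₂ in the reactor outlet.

Stoichiometric O₂ = 2 × 598 = 1196 kmol; O₂ fed = 1196 × 1.215 = 1453 kmol.
N₂ fed = 1453 × 79/21 = 5467 kmol.
Fuel reacted = 0.762 × 598 → ξ = 455.7 kmol.
Outlet (n = n₀ + ν ξ):
  CH₄: 598 − 1(455.7) = 142.3
  O₂: 1453 − 2(455.7) = 541.8
  N₂: 5467 (inert)
  CO₂: 0 + 1(455.7) = 455.7
  H₂O: 0 + 2(455.7) = 911.4

456 kmol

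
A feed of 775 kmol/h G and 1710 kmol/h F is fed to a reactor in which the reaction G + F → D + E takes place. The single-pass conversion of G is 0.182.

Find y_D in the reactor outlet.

0.0568

G reacted = 0.182 × 775 = 141 kmol/h; ν_G = −1, so ξ = 141/1 = 141 kmol/h.
Outlet amounts (n = n₀ + ν ξ):
  G: 775 − 1(141) = 634
  F: 1710 − 1(141) = 1569
  D: 0 + 1(141) = 141
  E: 0 + 1(141) = 141
Total out = 2485 kmol/h; y_D = 141 / 2485 = 0.05676.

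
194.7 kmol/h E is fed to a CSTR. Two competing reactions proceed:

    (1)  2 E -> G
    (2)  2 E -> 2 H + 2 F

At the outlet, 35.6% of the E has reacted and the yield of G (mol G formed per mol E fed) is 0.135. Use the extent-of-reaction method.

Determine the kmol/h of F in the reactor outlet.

Yield of G: 1ξ₁ / 194.7 = 0.135 → ξ₁ = 26.28 kmol/h.
Conversion of E: 2ξ₁ + 2ξ₂ = 0.356 × 194.7 = 69.31 → ξ₂ = 8.372 kmol/h.
Outlet amounts (n = n₀ + Σ ν·ξ):
  E: 194.7 − 2(26.28) − 2(8.372) = 125.4
  G: 0 + 1(26.28) = 26.28
  H: 0 + 2(8.372) = 16.74
  F: 0 + 2(8.372) = 16.74

16.7 kmol/h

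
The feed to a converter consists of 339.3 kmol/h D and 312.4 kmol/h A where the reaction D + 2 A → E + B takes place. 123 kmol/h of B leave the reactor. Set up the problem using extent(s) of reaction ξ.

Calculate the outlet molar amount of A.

For B: n = n₀ + 1ξ → 123 = 0 + 1ξ, giving ξ = 123 kmol/h.
Outlet amounts (n = n₀ + ν ξ):
  D: 339.3 − 1(123) = 216.3
  A: 312.4 − 2(123) = 66.4
  E: 0 + 1(123) = 123
  B: 0 + 1(123) = 123

66.4 kmol/h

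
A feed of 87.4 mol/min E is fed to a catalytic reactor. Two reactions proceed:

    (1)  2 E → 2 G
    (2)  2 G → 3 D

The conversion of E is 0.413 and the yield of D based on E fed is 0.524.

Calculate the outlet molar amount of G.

5.56 mol/min

Conversion of E: E consumed = 2ξ₁ = 0.413 × 87.4 → ξ₁ = 18.05 mol/min.
Yield of D: 3ξ₂ / 87.4 = 0.524 → ξ₂ = 15.27 mol/min.
Outlet amounts (n = n₀ + Σ ν·ξ):
  E: 87.4 − 2(18.05) = 51.3
  G: 0 + 2(18.05) − 2(15.27) = 5.564
  D: 0 + 3(15.27) = 45.8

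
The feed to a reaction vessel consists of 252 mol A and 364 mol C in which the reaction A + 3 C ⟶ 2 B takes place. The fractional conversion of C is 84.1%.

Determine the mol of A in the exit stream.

C reacted = 0.841 × 364 = 306.1 mol; ν_C = −3, so ξ = 306.1/3 = 102 mol.
Outlet amounts (n = n₀ + ν ξ):
  A: 252 − 1(102) = 150
  C: 364 − 3(102) = 57.88
  B: 0 + 2(102) = 204.1

150 mol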